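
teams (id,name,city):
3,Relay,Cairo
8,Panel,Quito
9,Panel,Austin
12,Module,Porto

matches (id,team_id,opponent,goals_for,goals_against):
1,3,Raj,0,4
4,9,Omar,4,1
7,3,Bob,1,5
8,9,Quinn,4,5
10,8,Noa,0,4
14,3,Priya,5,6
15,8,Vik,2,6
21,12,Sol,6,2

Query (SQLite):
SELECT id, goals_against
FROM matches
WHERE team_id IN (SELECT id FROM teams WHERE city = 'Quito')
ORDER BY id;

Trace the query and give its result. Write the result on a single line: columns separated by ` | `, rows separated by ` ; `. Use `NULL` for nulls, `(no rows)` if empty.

10 | 4 ; 15 | 6

Inner query: teams.id where city = 'Quito'.
Outer: keep matches rows whose team_id is in that set.
Inner query → {8}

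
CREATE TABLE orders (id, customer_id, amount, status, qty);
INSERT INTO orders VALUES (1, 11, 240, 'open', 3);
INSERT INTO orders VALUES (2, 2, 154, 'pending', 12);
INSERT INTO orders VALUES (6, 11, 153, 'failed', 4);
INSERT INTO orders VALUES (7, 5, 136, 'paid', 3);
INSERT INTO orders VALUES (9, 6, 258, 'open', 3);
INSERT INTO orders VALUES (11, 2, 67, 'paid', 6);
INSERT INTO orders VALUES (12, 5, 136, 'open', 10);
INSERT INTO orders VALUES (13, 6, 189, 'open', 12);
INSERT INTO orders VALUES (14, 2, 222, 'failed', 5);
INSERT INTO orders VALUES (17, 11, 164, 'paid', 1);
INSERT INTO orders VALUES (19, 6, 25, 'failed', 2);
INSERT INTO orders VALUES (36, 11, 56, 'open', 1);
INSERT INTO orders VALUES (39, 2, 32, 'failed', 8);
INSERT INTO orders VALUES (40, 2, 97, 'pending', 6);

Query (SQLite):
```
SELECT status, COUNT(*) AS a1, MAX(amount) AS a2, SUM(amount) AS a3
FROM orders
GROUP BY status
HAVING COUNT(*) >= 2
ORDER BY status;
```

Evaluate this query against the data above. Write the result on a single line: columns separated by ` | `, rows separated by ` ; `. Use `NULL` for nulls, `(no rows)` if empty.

Group orders by status.
Per group compute: COUNT(*), MAX(amount), SUM(amount).
HAVING: drop groups with fewer than 2 rows.
  failed: ids {6, 14, 19, 39} → COUNT(*)=4, MAX(amount)=222, SUM(amount)=432
  open: ids {1, 9, 12, 13, 36} → COUNT(*)=5, MAX(amount)=258, SUM(amount)=879
  paid: ids {7, 11, 17} → COUNT(*)=3, MAX(amount)=164, SUM(amount)=367
  pending: ids {2, 40} → COUNT(*)=2, MAX(amount)=154, SUM(amount)=251

failed | 4 | 222 | 432 ; open | 5 | 258 | 879 ; paid | 3 | 164 | 367 ; pending | 2 | 154 | 251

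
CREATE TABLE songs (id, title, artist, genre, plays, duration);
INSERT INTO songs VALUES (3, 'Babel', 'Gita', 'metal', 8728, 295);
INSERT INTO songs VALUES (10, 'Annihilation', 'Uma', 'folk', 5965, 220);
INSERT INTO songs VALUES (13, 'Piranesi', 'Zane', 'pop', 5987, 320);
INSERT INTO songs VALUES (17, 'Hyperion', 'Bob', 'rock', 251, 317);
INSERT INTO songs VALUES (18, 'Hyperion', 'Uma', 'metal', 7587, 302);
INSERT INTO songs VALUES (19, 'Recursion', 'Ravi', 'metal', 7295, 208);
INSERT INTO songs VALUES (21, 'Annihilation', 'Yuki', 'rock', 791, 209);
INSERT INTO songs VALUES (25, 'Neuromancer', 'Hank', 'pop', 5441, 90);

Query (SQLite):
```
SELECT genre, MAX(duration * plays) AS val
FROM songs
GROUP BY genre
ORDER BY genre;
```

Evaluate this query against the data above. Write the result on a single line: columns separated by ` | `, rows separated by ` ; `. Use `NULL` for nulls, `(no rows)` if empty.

folk | 1312300 ; metal | 2574760 ; pop | 1915840 ; rock | 165319

For each row compute duration * plays.
Group by genre; take MAX of the expression per group.
  folk: ids {10} → MAX(duration * plays)=1312300
  metal: ids {3, 18, 19} → MAX(duration * plays)=2574760
  pop: ids {13, 25} → MAX(duration * plays)=1915840
  rock: ids {17, 21} → MAX(duration * plays)=165319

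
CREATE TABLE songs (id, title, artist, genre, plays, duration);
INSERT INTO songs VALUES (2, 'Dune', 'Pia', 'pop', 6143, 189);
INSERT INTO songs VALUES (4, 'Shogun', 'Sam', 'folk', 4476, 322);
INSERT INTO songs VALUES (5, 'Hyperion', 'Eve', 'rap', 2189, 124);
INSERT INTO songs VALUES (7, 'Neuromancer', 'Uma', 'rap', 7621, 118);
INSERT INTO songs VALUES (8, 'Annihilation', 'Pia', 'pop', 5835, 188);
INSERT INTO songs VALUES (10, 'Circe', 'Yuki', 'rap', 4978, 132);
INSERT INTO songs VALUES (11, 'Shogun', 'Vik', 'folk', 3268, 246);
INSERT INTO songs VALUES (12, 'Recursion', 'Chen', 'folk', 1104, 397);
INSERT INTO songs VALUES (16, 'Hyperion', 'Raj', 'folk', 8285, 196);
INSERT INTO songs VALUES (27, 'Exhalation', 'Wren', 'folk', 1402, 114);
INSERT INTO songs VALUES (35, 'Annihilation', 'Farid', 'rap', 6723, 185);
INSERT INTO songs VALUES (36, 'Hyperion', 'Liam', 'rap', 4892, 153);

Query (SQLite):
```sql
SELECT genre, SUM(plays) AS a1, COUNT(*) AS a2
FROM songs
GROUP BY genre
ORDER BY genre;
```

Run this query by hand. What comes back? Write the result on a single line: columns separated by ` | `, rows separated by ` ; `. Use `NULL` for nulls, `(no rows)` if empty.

folk | 18535 | 5 ; pop | 11978 | 2 ; rap | 26403 | 5

Group songs by genre.
Per group compute: SUM(plays), COUNT(*).
  folk: ids {4, 11, 12, 16, 27} → SUM(plays)=18535, COUNT(*)=5
  pop: ids {2, 8} → SUM(plays)=11978, COUNT(*)=2
  rap: ids {5, 7, 10, 35, 36} → SUM(plays)=26403, COUNT(*)=5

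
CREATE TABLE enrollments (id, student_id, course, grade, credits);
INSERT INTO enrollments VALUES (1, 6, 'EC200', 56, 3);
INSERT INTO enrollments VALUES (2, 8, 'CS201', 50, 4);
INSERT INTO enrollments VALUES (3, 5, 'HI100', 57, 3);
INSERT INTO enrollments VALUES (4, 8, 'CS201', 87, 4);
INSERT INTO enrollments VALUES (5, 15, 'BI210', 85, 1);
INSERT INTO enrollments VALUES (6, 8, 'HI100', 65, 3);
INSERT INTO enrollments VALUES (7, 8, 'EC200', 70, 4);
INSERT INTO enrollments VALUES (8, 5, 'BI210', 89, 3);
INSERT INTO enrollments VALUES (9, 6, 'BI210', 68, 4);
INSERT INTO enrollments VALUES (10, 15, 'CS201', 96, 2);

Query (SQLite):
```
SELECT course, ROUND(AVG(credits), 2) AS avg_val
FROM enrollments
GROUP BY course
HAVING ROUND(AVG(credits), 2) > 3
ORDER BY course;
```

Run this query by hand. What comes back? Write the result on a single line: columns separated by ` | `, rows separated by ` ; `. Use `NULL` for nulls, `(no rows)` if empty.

Partition enrollments by course; compute ROUND(AVG(credits), 2) within each group.
HAVING: keep groups where ROUND(AVG(credits), 2) > 3.
  BI210: ids {5, 8, 9} → ROUND(AVG(credits), 2)=2.67
  CS201: ids {2, 4, 10} → ROUND(AVG(credits), 2)=3.33
  EC200: ids {1, 7} → ROUND(AVG(credits), 2)=3.5
  HI100: ids {3, 6} → ROUND(AVG(credits), 2)=3

CS201 | 3.33 ; EC200 | 3.5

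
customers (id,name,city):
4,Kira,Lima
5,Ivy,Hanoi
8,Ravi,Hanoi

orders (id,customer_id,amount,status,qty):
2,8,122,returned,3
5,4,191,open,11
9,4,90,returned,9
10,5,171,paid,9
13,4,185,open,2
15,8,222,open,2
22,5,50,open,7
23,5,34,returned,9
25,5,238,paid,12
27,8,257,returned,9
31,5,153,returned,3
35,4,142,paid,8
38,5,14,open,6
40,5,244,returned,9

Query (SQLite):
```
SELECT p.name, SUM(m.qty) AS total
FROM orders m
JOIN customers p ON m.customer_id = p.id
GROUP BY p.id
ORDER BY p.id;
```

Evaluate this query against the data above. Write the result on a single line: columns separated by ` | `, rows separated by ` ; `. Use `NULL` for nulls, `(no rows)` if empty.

Join each orders row to its customers via customer_id.
Group joined rows by customers.id; compute SUM(m.qty) per group.
  4: ids {5, 9, 13, 35} → SUM(m.qty)=30
  5: ids {10, 22, 23, 25, 31, 38, 40} → SUM(m.qty)=55
  8: ids {2, 15, 27} → SUM(m.qty)=14

Kira | 30 ; Ivy | 55 ; Ravi | 14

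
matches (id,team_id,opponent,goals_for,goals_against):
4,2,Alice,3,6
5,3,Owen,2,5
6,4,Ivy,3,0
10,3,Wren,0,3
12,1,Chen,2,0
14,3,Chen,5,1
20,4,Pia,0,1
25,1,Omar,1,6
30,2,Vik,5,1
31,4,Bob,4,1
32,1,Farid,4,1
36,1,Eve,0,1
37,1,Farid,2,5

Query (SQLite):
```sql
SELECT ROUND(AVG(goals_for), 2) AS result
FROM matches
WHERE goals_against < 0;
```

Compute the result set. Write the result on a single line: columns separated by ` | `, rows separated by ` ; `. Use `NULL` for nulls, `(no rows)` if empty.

Rows where goals_against < 0 → goals_for values: [].

NULL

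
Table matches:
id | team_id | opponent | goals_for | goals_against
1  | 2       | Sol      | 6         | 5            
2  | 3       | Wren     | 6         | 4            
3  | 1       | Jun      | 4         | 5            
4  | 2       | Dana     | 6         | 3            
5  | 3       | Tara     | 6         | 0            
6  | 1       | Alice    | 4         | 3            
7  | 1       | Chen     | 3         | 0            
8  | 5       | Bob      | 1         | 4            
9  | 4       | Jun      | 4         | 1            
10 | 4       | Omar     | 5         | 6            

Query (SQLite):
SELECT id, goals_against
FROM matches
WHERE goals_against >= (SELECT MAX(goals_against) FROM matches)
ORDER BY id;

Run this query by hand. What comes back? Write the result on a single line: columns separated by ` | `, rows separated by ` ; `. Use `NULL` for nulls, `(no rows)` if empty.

Scalar subquery: MAX(goals_against) over all matches rows = 6.
Keep rows where goals_against >= that value.

10 | 6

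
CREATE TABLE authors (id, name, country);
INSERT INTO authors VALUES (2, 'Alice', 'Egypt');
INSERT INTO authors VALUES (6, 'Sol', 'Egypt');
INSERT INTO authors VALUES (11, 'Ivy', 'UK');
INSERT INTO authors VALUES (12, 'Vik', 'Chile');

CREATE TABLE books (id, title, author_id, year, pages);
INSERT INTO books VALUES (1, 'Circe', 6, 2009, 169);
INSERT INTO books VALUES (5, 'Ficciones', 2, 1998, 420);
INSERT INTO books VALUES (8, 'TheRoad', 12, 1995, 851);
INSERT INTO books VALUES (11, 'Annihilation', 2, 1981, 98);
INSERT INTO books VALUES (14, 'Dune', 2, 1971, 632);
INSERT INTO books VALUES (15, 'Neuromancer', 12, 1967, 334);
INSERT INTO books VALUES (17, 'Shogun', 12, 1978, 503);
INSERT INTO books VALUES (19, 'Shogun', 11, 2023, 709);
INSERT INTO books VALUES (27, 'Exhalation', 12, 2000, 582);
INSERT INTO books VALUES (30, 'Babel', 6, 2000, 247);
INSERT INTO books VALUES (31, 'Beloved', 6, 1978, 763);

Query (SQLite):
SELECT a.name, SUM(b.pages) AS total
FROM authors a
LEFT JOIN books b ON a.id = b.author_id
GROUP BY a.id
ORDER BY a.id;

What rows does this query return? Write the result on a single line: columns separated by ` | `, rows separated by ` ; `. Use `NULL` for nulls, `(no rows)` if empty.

Alice | 1150 ; Sol | 1179 ; Ivy | 709 ; Vik | 2270

LEFT JOIN keeps every authors row; unmatched ones get NULL for books columns.
Group by authors.id and compute SUM(b.pages). SUM over an all-NULL group is NULL.
  2: ids {5, 11, 14} → SUM(b.pages)=1150
  6: ids {1, 30, 31} → SUM(b.pages)=1179
  11: ids {19} → SUM(b.pages)=709
  12: ids {8, 15, 17, 27} → SUM(b.pages)=2270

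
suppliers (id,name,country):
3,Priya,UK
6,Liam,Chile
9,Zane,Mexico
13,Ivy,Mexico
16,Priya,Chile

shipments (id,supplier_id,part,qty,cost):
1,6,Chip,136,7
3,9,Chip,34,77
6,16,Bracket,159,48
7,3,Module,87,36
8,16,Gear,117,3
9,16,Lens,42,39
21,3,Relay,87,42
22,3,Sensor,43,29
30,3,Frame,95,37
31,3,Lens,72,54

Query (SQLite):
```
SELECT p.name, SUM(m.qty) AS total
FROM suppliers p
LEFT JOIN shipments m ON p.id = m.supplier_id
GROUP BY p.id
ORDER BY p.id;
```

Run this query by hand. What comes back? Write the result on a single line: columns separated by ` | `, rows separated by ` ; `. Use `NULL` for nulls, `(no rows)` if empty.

Priya | 384 ; Liam | 136 ; Zane | 34 ; Ivy | NULL ; Priya | 318

LEFT JOIN keeps every suppliers row; unmatched ones get NULL for shipments columns.
Group by suppliers.id and compute SUM(m.qty). SUM over an all-NULL group is NULL.
  3: ids {7, 21, 22, 30, 31} → SUM(m.qty)=384
  6: ids {1} → SUM(m.qty)=136
  9: ids {3} → SUM(m.qty)=34
  13: ids {—} → SUM(m.qty)=NULL
  16: ids {6, 8, 9} → SUM(m.qty)=318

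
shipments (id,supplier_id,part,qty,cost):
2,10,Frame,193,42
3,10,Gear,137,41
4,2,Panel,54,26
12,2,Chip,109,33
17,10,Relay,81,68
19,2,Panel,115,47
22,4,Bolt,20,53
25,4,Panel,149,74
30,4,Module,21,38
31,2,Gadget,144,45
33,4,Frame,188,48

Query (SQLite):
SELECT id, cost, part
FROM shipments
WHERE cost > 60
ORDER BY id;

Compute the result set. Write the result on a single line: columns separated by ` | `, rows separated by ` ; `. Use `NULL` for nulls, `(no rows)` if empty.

cost > 60: ids {17, 25}

17 | 68 | Relay ; 25 | 74 | Panel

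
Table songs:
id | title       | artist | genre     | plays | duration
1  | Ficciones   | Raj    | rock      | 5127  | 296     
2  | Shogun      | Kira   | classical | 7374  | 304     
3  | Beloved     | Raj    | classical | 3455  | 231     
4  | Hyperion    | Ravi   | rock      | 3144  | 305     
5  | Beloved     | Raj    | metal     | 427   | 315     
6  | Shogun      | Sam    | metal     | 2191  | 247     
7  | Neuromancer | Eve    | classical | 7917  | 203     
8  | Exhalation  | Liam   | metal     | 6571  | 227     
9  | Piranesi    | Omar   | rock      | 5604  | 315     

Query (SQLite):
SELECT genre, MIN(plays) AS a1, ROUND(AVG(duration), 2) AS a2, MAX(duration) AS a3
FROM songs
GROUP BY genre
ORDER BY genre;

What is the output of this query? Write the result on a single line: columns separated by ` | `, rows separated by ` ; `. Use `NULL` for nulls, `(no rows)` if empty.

classical | 3455 | 246 | 304 ; metal | 427 | 263 | 315 ; rock | 3144 | 305.33 | 315

Group songs by genre.
Per group compute: MIN(plays), ROUND(AVG(duration), 2), MAX(duration).
  classical: ids {2, 3, 7} → MIN(plays)=3455, ROUND(AVG(duration), 2)=246, MAX(duration)=304
  metal: ids {5, 6, 8} → MIN(plays)=427, ROUND(AVG(duration), 2)=263, MAX(duration)=315
  rock: ids {1, 4, 9} → MIN(plays)=3144, ROUND(AVG(duration), 2)=305.33, MAX(duration)=315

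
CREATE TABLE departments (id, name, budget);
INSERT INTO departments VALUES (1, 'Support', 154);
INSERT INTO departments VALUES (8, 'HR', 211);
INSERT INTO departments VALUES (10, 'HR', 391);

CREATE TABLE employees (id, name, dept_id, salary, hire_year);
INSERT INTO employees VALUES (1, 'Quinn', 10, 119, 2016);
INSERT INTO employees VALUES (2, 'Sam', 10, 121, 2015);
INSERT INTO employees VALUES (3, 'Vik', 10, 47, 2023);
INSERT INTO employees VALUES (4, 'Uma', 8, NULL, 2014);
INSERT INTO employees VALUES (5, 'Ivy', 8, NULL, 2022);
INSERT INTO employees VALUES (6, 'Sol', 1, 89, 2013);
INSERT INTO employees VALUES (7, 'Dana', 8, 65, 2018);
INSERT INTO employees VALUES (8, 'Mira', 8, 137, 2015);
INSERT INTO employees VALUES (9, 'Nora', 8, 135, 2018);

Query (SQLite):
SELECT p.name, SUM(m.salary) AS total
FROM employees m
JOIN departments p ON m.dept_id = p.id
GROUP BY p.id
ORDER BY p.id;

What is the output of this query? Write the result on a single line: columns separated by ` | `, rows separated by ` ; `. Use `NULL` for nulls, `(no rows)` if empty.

Join each employees row to its departments via dept_id.
Group joined rows by departments.id; compute SUM(m.salary) per group.
  1: ids {6} → SUM(m.salary)=89
  8: ids {4, 5, 7, 8, 9} → SUM(m.salary)=337
  10: ids {1, 2, 3} → SUM(m.salary)=287

Support | 89 ; HR | 337 ; HR | 287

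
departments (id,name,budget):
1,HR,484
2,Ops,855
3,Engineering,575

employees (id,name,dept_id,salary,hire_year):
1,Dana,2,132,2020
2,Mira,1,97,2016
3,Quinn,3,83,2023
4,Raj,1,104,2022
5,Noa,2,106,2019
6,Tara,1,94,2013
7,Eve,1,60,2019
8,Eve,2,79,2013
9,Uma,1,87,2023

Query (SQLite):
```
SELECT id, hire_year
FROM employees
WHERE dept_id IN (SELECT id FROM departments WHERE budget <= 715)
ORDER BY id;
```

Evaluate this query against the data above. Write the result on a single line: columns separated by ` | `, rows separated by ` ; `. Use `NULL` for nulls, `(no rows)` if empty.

Inner query: departments.id where budget <= 715.
Outer: keep employees rows whose dept_id is in that set.
Inner query → {1, 3}

2 | 2016 ; 3 | 2023 ; 4 | 2022 ; 6 | 2013 ; 7 | 2019 ; 9 | 2023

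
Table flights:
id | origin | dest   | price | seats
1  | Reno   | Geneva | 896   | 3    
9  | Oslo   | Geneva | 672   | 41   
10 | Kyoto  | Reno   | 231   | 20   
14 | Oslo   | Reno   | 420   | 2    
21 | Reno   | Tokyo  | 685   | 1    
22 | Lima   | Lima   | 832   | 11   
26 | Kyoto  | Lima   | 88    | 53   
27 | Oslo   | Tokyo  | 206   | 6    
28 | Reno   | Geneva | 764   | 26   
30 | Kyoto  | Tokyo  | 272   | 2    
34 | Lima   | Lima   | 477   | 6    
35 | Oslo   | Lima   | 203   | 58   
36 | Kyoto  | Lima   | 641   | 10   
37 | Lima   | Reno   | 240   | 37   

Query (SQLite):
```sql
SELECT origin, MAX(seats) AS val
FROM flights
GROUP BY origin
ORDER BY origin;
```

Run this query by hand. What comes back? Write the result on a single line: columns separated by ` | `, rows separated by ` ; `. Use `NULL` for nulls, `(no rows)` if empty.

Kyoto | 53 ; Lima | 37 ; Oslo | 58 ; Reno | 26

Partition flights by origin; compute MAX(seats) within each group.
  Kyoto: ids {10, 26, 30, 36} → MAX(seats)=53
  Lima: ids {22, 34, 37} → MAX(seats)=37
  Oslo: ids {9, 14, 27, 35} → MAX(seats)=58
  Reno: ids {1, 21, 28} → MAX(seats)=26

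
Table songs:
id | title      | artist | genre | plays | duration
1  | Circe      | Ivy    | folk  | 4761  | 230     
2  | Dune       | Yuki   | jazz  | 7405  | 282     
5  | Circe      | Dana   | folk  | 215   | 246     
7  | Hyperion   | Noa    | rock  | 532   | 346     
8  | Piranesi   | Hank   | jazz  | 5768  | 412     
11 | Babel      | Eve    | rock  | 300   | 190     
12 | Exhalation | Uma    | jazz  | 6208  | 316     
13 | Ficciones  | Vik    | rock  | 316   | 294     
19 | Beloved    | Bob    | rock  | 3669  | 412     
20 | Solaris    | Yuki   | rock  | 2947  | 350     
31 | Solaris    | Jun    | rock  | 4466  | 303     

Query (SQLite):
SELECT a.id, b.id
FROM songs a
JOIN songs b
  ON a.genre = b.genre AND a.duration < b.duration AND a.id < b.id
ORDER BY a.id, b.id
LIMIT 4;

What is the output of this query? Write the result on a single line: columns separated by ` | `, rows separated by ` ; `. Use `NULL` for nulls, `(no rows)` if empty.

1 | 5 ; 2 | 8 ; 2 | 12 ; 7 | 19

Pairs (a,b) with same genre, a.duration < b.duration, a.id < b.id.
genre groups: folk:{1,5} jazz:{2,8,12} rock:{7,11,13,19,20,31}
Ordered by (a.id, b.id); first 4.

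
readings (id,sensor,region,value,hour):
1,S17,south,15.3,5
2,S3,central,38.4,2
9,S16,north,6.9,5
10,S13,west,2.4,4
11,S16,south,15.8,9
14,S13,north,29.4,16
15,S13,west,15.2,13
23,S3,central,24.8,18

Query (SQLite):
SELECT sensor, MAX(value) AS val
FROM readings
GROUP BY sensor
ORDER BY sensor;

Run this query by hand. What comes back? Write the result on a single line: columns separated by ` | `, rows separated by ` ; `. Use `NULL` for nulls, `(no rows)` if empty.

S13 | 29.4 ; S16 | 15.8 ; S17 | 15.3 ; S3 | 38.4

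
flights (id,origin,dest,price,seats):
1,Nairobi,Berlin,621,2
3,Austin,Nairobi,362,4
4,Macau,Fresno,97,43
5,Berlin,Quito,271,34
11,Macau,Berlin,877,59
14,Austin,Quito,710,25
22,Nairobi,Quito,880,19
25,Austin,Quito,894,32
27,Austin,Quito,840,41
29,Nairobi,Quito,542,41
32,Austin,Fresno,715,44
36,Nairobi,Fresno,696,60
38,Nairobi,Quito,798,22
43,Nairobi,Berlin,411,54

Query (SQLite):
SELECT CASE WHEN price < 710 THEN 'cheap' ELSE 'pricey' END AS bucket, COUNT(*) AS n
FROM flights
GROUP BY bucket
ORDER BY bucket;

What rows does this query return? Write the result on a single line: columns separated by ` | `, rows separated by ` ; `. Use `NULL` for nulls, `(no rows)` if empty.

cheap | 7 ; pricey | 7

Bucket rows by price < 710 → 'cheap' else 'pricey'; count each bucket.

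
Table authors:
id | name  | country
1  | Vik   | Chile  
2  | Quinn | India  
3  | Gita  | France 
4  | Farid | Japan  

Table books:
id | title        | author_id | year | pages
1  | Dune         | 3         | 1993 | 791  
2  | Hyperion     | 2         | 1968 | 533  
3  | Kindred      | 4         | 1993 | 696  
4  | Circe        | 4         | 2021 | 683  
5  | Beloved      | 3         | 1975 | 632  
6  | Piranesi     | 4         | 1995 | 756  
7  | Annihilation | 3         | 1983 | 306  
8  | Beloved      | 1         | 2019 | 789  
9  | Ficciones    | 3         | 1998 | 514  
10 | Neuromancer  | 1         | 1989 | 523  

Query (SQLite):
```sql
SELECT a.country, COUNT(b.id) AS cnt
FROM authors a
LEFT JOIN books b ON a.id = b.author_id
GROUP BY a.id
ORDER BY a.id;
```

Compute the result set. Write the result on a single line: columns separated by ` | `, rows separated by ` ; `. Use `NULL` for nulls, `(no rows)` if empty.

LEFT JOIN keeps every authors row; unmatched ones get NULL for books columns.
Group by authors.id and compute COUNT(b.id). COUNT(col) of an all-NULL group is 0.
  1: ids {8, 10} → COUNT(b.id)=2
  2: ids {2} → COUNT(b.id)=1
  3: ids {1, 5, 7, 9} → COUNT(b.id)=4
  4: ids {3, 4, 6} → COUNT(b.id)=3

Chile | 2 ; India | 1 ; France | 4 ; Japan | 3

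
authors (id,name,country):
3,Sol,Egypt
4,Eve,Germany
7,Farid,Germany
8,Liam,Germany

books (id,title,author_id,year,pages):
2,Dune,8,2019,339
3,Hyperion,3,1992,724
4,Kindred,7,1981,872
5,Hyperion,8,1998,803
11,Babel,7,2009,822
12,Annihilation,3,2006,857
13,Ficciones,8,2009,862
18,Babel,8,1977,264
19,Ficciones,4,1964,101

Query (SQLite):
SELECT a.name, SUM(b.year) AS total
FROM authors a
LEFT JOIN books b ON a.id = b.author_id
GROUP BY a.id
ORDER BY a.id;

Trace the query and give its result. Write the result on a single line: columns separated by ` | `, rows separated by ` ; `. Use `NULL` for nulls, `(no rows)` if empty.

Sol | 3998 ; Eve | 1964 ; Farid | 3990 ; Liam | 8003

LEFT JOIN keeps every authors row; unmatched ones get NULL for books columns.
Group by authors.id and compute SUM(b.year). SUM over an all-NULL group is NULL.
  3: ids {3, 12} → SUM(b.year)=3998
  4: ids {19} → SUM(b.year)=1964
  7: ids {4, 11} → SUM(b.year)=3990
  8: ids {2, 5, 13, 18} → SUM(b.year)=8003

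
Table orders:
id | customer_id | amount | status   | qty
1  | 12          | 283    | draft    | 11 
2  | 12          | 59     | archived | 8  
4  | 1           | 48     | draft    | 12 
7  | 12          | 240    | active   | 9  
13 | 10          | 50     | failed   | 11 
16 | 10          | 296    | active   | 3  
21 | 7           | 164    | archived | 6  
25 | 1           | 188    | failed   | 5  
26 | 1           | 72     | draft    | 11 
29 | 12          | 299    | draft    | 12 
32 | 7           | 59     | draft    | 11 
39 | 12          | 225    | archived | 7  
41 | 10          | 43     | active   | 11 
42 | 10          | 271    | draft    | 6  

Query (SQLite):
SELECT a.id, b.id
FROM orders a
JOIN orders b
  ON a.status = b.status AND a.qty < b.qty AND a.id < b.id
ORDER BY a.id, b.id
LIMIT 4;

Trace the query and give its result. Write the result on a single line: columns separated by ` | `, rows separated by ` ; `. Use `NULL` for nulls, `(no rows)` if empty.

1 | 4 ; 1 | 29 ; 7 | 41 ; 16 | 41

Pairs (a,b) with same status, a.qty < b.qty, a.id < b.id.
status groups: active:{7,16,41} archived:{2,21,39} draft:{1,4,26,29,32,42} failed:{13,25}
Ordered by (a.id, b.id); first 4.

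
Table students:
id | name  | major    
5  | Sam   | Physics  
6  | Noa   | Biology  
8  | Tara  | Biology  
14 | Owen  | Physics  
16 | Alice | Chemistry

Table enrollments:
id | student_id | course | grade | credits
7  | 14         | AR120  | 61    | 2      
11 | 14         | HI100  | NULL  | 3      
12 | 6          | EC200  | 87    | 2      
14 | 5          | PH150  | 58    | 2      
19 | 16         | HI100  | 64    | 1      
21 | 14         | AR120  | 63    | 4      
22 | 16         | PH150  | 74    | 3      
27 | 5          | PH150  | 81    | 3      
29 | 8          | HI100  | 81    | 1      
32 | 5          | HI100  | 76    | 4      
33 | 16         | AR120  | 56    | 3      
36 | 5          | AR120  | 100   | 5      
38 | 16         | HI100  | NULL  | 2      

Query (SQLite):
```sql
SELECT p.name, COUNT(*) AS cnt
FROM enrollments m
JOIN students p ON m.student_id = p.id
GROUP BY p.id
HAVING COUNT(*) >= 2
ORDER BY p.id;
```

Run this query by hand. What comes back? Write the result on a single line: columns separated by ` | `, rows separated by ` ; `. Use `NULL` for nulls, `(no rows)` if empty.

Join each enrollments row to its students via student_id.
Group joined rows by students.id; compute COUNT(*) per group.
HAVING: keep groups with count ≥ 2.
  5: ids {14, 27, 32, 36} → COUNT(*)=4
  6: ids {12} → COUNT(*)=1
  8: ids {29} → COUNT(*)=1
  14: ids {7, 11, 21} → COUNT(*)=3
  16: ids {19, 22, 33, 38} → COUNT(*)=4

Sam | 4 ; Owen | 3 ; Alice | 4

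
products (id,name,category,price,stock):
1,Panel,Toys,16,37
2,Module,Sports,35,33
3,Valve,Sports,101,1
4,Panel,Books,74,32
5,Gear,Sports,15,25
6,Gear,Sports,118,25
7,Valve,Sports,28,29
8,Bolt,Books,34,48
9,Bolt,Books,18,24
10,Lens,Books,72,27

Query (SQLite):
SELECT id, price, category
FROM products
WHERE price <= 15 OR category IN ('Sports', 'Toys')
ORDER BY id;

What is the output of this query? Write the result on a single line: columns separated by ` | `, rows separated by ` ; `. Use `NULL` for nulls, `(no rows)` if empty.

1 | 16 | Toys ; 2 | 35 | Sports ; 3 | 101 | Sports ; 5 | 15 | Sports ; 6 | 118 | Sports ; 7 | 28 | Sports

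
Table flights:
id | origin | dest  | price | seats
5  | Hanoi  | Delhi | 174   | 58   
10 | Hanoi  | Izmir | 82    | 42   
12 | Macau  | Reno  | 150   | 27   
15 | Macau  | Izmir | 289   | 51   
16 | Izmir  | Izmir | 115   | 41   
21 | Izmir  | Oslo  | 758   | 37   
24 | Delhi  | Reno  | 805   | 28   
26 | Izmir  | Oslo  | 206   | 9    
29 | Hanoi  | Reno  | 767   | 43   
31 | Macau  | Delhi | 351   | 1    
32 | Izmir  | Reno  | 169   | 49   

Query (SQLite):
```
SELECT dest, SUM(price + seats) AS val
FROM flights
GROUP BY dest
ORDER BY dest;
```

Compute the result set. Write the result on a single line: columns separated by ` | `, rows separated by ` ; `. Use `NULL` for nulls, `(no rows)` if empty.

Delhi | 584 ; Izmir | 620 ; Oslo | 1010 ; Reno | 2038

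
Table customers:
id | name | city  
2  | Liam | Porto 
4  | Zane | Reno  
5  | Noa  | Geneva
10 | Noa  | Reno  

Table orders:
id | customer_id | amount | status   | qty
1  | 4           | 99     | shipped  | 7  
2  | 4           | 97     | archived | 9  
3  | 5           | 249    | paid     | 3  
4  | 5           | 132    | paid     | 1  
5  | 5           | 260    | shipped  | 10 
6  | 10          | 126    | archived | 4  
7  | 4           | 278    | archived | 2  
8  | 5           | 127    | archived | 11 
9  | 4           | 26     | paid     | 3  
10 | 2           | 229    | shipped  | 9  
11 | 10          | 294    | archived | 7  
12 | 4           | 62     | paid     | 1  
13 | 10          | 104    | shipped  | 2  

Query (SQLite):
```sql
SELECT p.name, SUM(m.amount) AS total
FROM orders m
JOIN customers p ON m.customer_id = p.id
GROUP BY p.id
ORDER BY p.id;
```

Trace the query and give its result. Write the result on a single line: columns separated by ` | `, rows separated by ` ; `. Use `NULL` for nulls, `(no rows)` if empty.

Join each orders row to its customers via customer_id.
Group joined rows by customers.id; compute SUM(m.amount) per group.
  2: ids {10} → SUM(m.amount)=229
  4: ids {1, 2, 7, 9, 12} → SUM(m.amount)=562
  5: ids {3, 4, 5, 8} → SUM(m.amount)=768
  10: ids {6, 11, 13} → SUM(m.amount)=524

Liam | 229 ; Zane | 562 ; Noa | 768 ; Noa | 524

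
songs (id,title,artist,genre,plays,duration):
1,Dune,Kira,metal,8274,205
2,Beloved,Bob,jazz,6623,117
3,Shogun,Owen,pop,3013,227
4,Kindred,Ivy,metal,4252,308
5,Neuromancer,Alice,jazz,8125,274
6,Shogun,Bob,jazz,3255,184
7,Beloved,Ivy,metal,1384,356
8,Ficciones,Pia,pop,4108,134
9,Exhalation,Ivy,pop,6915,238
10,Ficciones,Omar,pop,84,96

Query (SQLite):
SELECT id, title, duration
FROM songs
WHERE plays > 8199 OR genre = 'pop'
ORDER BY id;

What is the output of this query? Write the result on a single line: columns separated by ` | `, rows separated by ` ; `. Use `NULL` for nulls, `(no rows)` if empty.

plays > 8199: ids {1}
genre = 'pop': ids {3, 8, 9, 10}
Combine with OR.

1 | Dune | 205 ; 3 | Shogun | 227 ; 8 | Ficciones | 134 ; 9 | Exhalation | 238 ; 10 | Ficciones | 96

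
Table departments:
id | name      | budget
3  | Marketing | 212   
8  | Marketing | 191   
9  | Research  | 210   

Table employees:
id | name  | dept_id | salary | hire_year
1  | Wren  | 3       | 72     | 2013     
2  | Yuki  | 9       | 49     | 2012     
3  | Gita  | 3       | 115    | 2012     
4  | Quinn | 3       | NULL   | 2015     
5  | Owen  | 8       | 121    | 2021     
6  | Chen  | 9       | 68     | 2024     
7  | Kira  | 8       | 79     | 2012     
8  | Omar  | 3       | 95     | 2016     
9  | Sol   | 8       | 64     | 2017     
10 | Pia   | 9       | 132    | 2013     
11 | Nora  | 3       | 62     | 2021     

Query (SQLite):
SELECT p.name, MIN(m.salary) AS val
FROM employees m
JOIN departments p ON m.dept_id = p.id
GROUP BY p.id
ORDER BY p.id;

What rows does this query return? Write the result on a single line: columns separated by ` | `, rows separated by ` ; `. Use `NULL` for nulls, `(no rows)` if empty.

Join each employees row to its departments via dept_id.
Group joined rows by departments.id; compute MIN(m.salary) per group.
  3: ids {1, 3, 4, 8, 11} → MIN(m.salary)=62
  8: ids {5, 7, 9} → MIN(m.salary)=64
  9: ids {2, 6, 10} → MIN(m.salary)=49

Marketing | 62 ; Marketing | 64 ; Research | 49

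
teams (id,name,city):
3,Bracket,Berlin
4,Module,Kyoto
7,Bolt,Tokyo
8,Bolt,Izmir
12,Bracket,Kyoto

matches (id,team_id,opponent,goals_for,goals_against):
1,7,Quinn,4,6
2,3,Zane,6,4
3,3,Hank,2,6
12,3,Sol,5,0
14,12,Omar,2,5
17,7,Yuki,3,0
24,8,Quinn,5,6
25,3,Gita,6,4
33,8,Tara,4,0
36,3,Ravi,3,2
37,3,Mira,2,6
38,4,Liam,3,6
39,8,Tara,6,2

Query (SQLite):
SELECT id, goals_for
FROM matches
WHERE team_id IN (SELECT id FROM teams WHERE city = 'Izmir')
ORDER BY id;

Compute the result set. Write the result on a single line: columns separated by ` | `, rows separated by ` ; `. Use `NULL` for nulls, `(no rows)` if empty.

Inner query: teams.id where city = 'Izmir'.
Outer: keep matches rows whose team_id is in that set.
Inner query → {8}

24 | 5 ; 33 | 4 ; 39 | 6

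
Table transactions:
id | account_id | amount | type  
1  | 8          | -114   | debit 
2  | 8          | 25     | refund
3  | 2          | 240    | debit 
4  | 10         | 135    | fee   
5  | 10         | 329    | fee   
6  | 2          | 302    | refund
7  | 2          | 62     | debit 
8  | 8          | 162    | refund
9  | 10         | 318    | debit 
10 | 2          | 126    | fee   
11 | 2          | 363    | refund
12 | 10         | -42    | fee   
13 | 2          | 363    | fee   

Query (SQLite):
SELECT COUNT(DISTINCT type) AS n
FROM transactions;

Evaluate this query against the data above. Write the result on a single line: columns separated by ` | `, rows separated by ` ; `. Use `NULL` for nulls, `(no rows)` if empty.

3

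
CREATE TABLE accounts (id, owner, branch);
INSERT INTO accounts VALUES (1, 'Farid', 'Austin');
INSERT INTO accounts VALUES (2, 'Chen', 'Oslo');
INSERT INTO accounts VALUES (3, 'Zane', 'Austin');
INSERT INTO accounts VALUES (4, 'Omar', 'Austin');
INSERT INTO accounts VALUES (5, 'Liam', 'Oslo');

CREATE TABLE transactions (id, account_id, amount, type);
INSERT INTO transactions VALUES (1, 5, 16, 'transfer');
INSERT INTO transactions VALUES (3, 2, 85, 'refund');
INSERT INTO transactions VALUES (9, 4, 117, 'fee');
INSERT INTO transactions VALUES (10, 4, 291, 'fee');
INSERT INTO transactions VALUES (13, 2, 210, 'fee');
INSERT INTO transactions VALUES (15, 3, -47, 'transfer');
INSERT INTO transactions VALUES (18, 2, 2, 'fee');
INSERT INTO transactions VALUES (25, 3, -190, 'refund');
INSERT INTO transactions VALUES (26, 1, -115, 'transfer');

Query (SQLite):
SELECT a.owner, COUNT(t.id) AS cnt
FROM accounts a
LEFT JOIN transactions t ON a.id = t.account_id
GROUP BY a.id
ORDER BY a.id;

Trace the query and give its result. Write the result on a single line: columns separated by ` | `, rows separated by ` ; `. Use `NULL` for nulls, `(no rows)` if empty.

LEFT JOIN keeps every accounts row; unmatched ones get NULL for transactions columns.
Group by accounts.id and compute COUNT(t.id). COUNT(col) of an all-NULL group is 0.
  1: ids {26} → COUNT(t.id)=1
  2: ids {3, 13, 18} → COUNT(t.id)=3
  3: ids {15, 25} → COUNT(t.id)=2
  4: ids {9, 10} → COUNT(t.id)=2
  5: ids {1} → COUNT(t.id)=1

Farid | 1 ; Chen | 3 ; Zane | 2 ; Omar | 2 ; Liam | 1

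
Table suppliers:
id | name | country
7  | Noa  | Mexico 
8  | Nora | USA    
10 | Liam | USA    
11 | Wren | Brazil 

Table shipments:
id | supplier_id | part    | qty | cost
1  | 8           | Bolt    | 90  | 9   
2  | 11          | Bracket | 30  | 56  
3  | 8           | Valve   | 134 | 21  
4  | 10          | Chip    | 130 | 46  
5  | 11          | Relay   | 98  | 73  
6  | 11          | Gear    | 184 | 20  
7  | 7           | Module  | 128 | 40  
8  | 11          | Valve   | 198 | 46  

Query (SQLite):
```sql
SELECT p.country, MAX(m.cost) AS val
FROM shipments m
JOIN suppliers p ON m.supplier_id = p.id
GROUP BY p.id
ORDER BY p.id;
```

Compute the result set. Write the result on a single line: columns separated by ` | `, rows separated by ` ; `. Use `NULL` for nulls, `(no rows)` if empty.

Join each shipments row to its suppliers via supplier_id.
Group joined rows by suppliers.id; compute MAX(m.cost) per group.
  7: ids {7} → MAX(m.cost)=40
  8: ids {1, 3} → MAX(m.cost)=21
  10: ids {4} → MAX(m.cost)=46
  11: ids {2, 5, 6, 8} → MAX(m.cost)=73

Mexico | 40 ; USA | 21 ; USA | 46 ; Brazil | 73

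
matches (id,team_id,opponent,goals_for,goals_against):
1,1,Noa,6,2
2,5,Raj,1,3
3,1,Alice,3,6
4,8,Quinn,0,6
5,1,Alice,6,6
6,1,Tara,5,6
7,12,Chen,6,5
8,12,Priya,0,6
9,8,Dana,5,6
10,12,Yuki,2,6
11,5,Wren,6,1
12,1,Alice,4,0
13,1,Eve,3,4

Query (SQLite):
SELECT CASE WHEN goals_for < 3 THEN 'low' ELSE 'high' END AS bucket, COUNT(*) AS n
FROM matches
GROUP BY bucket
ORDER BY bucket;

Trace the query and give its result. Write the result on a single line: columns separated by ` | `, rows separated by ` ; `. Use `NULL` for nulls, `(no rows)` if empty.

high | 9 ; low | 4

Bucket rows by goals_for < 3 → 'low' else 'high'; count each bucket.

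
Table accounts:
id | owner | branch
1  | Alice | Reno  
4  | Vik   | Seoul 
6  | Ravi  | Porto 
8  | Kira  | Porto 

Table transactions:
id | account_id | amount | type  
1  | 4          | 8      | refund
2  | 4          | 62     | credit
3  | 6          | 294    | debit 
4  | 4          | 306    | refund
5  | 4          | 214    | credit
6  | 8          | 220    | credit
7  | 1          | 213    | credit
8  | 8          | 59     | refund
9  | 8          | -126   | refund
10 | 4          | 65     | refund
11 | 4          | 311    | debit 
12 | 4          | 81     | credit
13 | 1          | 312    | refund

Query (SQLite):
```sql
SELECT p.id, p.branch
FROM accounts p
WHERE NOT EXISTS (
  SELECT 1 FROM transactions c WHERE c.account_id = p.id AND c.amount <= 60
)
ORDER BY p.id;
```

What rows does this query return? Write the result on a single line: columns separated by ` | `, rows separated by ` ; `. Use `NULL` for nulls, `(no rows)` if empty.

1 | Reno ; 6 | Porto

For each accounts row, check whether any transactions with matching account_id has amount <= 60.
Keep rows where that is false.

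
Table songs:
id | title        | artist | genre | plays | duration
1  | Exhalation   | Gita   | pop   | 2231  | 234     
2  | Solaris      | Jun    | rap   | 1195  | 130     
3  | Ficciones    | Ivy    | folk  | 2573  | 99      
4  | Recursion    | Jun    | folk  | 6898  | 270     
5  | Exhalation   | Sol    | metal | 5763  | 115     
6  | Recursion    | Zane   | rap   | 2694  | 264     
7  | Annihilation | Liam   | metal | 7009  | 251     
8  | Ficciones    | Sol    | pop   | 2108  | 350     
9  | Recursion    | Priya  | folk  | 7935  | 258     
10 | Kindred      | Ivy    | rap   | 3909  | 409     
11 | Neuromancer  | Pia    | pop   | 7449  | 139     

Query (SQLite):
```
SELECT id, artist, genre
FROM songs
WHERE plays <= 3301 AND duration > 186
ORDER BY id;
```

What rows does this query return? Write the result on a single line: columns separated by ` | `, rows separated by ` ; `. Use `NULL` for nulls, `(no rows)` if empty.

1 | Gita | pop ; 6 | Zane | rap ; 8 | Sol | pop

plays <= 3301: ids {1, 2, 3, 6, 8}
duration > 186: ids {1, 4, 6, 7, 8, 9, 10}
Combine with AND.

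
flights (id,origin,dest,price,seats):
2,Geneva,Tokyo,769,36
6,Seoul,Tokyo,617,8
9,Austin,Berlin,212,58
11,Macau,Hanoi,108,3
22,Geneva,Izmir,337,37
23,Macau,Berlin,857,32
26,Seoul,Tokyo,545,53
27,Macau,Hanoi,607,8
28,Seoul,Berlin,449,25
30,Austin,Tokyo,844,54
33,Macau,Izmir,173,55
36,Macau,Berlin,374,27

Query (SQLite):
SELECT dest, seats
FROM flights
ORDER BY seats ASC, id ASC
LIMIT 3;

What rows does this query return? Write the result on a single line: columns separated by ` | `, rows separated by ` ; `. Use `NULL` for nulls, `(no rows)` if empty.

Sort by seats asc, tiebreak id asc: (3, id=11), (8, id=6), (8, id=27), (25, id=28), (27, id=36), (32, id=23) …. Take first 3.

Hanoi | 3 ; Tokyo | 8 ; Hanoi | 8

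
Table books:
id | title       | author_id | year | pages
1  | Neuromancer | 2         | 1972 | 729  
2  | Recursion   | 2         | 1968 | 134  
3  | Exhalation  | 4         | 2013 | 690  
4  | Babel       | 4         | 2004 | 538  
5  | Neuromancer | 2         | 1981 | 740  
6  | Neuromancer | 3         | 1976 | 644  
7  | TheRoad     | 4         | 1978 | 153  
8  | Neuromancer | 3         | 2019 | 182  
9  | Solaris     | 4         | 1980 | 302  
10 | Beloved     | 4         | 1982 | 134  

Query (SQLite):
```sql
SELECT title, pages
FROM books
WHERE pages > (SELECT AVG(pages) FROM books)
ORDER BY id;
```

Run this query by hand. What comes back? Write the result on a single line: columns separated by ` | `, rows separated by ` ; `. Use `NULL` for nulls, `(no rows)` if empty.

Neuromancer | 729 ; Exhalation | 690 ; Babel | 538 ; Neuromancer | 740 ; Neuromancer | 644

Scalar subquery: AVG(pages) over all books rows = 424.6.
Keep rows where pages > that value.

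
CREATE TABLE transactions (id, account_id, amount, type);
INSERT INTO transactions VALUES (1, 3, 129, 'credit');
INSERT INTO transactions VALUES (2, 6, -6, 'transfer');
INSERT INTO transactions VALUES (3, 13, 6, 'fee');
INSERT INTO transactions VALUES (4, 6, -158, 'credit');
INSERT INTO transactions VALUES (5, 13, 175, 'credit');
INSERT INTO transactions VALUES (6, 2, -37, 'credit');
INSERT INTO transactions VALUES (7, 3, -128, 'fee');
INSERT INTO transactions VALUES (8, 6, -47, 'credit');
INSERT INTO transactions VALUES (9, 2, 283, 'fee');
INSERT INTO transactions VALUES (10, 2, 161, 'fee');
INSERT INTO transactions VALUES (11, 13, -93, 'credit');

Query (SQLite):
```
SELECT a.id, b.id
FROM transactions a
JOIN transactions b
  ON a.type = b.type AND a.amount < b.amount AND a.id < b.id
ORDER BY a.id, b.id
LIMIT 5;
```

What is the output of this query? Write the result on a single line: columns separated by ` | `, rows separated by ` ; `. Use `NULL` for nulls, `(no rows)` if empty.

1 | 5 ; 3 | 9 ; 3 | 10 ; 4 | 5 ; 4 | 6

Pairs (a,b) with same type, a.amount < b.amount, a.id < b.id.
type groups: credit:{1,4,5,6,8,11} fee:{3,7,9,10} transfer:{2}
Ordered by (a.id, b.id); first 5.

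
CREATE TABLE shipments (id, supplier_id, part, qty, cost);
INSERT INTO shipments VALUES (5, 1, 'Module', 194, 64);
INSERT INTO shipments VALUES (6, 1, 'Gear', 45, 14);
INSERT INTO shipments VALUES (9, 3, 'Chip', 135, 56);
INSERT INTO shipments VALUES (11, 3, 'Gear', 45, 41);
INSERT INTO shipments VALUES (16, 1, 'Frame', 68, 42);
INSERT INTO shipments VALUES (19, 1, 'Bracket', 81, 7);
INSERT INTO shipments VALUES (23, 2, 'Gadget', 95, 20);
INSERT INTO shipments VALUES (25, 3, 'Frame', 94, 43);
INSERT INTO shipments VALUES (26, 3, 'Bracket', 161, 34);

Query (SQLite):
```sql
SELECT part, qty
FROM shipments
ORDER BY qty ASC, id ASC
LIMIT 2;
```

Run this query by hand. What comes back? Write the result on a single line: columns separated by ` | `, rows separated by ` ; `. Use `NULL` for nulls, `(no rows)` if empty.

Gear | 45 ; Gear | 45

Sort by qty asc, tiebreak id asc: (45, id=6), (45, id=11), (68, id=16), (81, id=19), (94, id=25) …. Take first 2.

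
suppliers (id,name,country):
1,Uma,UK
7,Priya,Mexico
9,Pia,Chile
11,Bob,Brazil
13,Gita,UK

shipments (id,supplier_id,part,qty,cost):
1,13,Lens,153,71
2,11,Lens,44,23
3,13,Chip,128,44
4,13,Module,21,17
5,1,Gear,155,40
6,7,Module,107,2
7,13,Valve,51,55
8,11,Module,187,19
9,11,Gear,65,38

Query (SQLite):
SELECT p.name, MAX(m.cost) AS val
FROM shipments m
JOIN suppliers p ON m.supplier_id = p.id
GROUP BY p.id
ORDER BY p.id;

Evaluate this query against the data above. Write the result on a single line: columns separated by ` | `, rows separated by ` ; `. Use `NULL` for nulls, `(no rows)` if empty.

Uma | 40 ; Priya | 2 ; Bob | 38 ; Gita | 71

Join each shipments row to its suppliers via supplier_id.
Group joined rows by suppliers.id; compute MAX(m.cost) per group.
  1: ids {5} → MAX(m.cost)=40
  7: ids {6} → MAX(m.cost)=2
  11: ids {2, 8, 9} → MAX(m.cost)=38
  13: ids {1, 3, 4, 7} → MAX(m.cost)=71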